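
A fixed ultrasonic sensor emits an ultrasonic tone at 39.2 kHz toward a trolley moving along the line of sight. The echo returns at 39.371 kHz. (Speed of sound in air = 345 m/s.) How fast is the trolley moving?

Double Doppler shift off a moving reflector: f₂ = f₀ · (v + u)/(v − u) (u > 0 toward emitter).
Rearranging, u = v · (f₂ − f₀)/(f₂ + f₀) = 345 × 0.171/78.571 ≈ 0.75 m/s.
So the trolley is moving at 0.75 m/s toward the emitter.

0.75 m/s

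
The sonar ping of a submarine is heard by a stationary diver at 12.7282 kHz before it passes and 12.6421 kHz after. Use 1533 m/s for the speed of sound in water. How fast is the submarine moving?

5.2 m/s

f₁/f₂ = (v + v_s)/(v − v_s), so v_s = v · (f₁ − f₂)/(f₁ + f₂).
v_s = 1533 × (12.7282 − 12.6421)/(12.7282 + 12.6421) = 1533 × 0.0861/25.3703 ≈ 5.2 m/s.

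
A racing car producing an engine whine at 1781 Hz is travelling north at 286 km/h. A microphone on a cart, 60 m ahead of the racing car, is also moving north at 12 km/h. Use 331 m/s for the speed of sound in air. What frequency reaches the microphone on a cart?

286 km/h = 79.44 m/s; 12 km/h = 3.333 m/s.
The microphone on a cart is ahead, so the racing car is moving toward it while the microphone on a cart is moving away from the racing car.
With source approaching and observer receding, f' = f · (v − v_o)/(v − v_s).
f' = 1781 × (331 − 3.333)/(331 − 79.44) = 1781 × 327.67/251.56 ≈ 2320 Hz.

2320 Hz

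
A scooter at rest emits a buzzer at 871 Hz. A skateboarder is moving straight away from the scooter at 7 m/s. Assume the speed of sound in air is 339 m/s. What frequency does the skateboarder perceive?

Moving observer, stationary source: f' = f · (v − v_o)/v.
f' = 871 × (339 − 7)/339 = 871 × 332/339 ≈ 853 Hz.

853 Hz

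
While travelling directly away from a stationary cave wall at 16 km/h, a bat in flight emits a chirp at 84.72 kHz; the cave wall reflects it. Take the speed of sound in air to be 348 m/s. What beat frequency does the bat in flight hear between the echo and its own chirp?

2137 Hz

16 km/h = 4.444 m/s.
The cave wall receives the sound from a moving source: f₁ = f₀ · v/(v + v_e) = 84.72 × 348/352.44 ≈ 83.65 kHz.
On the return leg the bat in flight is a moving observer: f₂ = f₁ · (v − v_e)/v = 83.65 × 343.56/348 ≈ 82.58 kHz.
Beat against the emitted tone (with f₀ = 84720 Hz): |f₂ − f₀| = 2v_e·f₀/(v + v_e) = 2 × 4.444 × 84720/352.44 ≈ 2137 Hz.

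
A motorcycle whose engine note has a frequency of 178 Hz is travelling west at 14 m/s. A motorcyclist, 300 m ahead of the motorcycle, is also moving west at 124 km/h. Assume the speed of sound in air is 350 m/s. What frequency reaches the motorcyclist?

167 Hz

124 km/h = 34.44 m/s.
The motorcyclist is ahead, so the motorcycle is moving toward it while the motorcyclist is moving away from the motorcycle.
With source approaching and observer receding, f' = f · (v − v_o)/(v − v_s).
f' = 178 × (350 − 34.44)/(350 − 14) = 178 × 315.56/336 ≈ 167 Hz.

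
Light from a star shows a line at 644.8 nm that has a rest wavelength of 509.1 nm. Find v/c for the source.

λ'/λ₀ = 1.2665 > 1 (redshift), so the source is receding.
λ'/λ₀ = √((1 + β)/(1 − β)) for a receding source ⇒ β = (r² − 1)/(r² + 1) with r = λ'/λ₀.
β = (1.6041 − 1)/(1.6041 + 1) ≈ 0.232.

0.232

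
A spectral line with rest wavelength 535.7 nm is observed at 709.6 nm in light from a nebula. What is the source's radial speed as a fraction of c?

0.274c

λ'/λ₀ = 1.3246 > 1 (redshift), so the source is receding.
λ'/λ₀ = √((1 + β)/(1 − β)) for a receding source ⇒ β = (r² − 1)/(r² + 1) with r = λ'/λ₀.
β = (1.7546 − 1)/(1.7546 + 1) ≈ 0.274.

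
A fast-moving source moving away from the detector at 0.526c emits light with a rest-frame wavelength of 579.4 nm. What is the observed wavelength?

1039.6 nm

Relativistic Doppler for wavelength: λ' = λ₀ · √((1 + β)/(1 − β)).
λ' = 579.4 × √(1.5260/0.4740) = 579.4 × 1.79427 ≈ 1039.6 nm.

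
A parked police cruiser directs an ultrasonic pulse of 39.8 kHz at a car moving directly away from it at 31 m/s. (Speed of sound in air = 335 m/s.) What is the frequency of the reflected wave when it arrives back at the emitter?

The car first receives the wave as a moving observer: f₁ = f₀ · (v − u)/v = 39.8 × (335 − 31)/335 ≈ 36.1 kHz.
On reflection it acts as a source moving away from the stationary detector: f₂ = f₁ · v/(v + u) = 36.1 × 335/366 ≈ 33.1 kHz.
Equivalently f₂ = f₀ · (v − u)/(v + u).

33.1 kHz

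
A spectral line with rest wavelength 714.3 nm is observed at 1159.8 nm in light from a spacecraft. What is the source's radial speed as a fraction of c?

λ'/λ₀ = 1.6237 > 1 (redshift), so the source is receding.
λ'/λ₀ = √((1 + β)/(1 − β)) for a receding source ⇒ β = (r² − 1)/(r² + 1) with r = λ'/λ₀.
β = (2.6364 − 1)/(2.6364 + 1) ≈ 0.450.

0.450c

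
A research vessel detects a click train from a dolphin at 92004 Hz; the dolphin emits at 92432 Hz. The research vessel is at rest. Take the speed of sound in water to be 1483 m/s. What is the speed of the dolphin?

6.9 m/s

f' < f, so the dolphin is receding.
f' = f · v/(v + v_s) ⇒ v_s = v · |1 − f/f'|.
v_s = 1483 × |1 − 92432/92004| = 1483 × 0.004652 ≈ 6.9 m/s.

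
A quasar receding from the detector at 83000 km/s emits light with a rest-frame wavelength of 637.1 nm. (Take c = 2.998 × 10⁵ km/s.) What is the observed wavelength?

846.6 nm

β = v/c = 83000/299800 = 0.2769.
Relativistic Doppler for wavelength: λ' = λ₀ · √((1 + β)/(1 − β)).
λ' = 637.1 × √(1.2769/0.7231) = 637.1 × 1.32879 ≈ 846.6 nm.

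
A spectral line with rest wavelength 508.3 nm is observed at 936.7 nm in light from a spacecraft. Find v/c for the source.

λ'/λ₀ = 1.8428 > 1 (redshift), so the source is receding.
λ'/λ₀ = √((1 + β)/(1 − β)) for a receding source ⇒ β = (r² − 1)/(r² + 1) with r = λ'/λ₀.
β = (3.3959 − 1)/(3.3959 + 1) ≈ 0.545.

0.545c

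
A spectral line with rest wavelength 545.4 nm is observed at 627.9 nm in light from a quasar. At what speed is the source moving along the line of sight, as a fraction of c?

0.140c

λ'/λ₀ = 1.1513 > 1 (redshift), so the source is receding.
λ'/λ₀ = √((1 + β)/(1 − β)) for a receding source ⇒ β = (r² − 1)/(r² + 1) with r = λ'/λ₀.
β = (1.3254 − 1)/(1.3254 + 1) ≈ 0.140.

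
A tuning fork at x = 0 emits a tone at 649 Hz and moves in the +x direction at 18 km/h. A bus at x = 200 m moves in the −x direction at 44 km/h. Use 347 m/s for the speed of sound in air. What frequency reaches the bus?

682 Hz

18 km/h = 5 m/s; 44 km/h = 12.22 m/s.
The observer lies on the +x side, so the source is heading toward the observer and the observer is heading toward the source.
Both move, so f' = f · (v + v_o)/(v − v_s).
f' = 649 × (347 + 12.22)/(347 − 5) = 649 × 359.22/342 ≈ 682 Hz.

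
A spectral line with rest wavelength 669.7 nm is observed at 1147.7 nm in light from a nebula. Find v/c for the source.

0.492

λ'/λ₀ = 1.7138 > 1 (redshift), so the source is receding.
λ'/λ₀ = √((1 + β)/(1 − β)) for a receding source ⇒ β = (r² − 1)/(r² + 1) with r = λ'/λ₀.
β = (2.9369 − 1)/(2.9369 + 1) ≈ 0.492.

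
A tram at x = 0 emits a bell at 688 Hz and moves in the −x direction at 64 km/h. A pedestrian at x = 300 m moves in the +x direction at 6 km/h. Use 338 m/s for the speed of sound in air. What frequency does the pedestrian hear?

64 km/h = 17.78 m/s; 6 km/h = 1.667 m/s.
The observer lies on the +x side, so the source is heading away from the observer and the observer is heading away from the source.
General Doppler shift: f' = f · (v − v_o)/(v + v_s).
f' = 688 × (338 − 1.667)/(338 + 17.78) = 688 × 336.33/355.78 ≈ 650 Hz.

650 Hz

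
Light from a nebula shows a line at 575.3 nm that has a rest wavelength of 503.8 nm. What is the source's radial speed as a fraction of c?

λ'/λ₀ = 1.1419 > 1 (redshift), so the source is receding.
λ'/λ₀ = √((1 + β)/(1 − β)) for a receding source ⇒ β = (r² − 1)/(r² + 1) with r = λ'/λ₀.
β = (1.3040 − 1)/(1.3040 + 1) ≈ 0.132.

0.132c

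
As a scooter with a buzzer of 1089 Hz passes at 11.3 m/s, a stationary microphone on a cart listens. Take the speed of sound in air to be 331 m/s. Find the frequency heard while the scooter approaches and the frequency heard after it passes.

Approaching: f₁ = f · v/(v − v_s) = 1089 × 331/319.7 ≈ 1127 Hz.
Receding: f₂ = f · v/(v + v_s) = 1089 × 331/342.3 ≈ 1053 Hz.

1127 Hz approaching; 1053 Hz receding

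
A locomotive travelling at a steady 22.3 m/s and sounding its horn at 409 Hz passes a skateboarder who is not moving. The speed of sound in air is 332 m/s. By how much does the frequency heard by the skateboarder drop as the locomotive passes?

Approaching: f₁ = f · v/(v − v_s) = 409 × 332/309.7 ≈ 438.5 Hz.
Receding: f₂ = f · v/(v + v_s) = 409 × 332/354.3 ≈ 383.3 Hz.
Drop: f₁ − f₂ = 2f·v·v_s/(v² − v_s²) = 2 × 409 × 332 × 22.3/(332² − 22.3²) ≈ 55.2 Hz.

55.2 Hz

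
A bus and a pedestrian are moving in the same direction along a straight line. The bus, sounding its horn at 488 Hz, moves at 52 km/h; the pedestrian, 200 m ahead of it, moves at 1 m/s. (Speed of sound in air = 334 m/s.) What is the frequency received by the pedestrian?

52 km/h = 14.44 m/s.
The pedestrian is ahead, so the bus is moving toward it while the pedestrian is moving away from the bus.
General Doppler shift: f' = f · (v − v_o)/(v − v_s).
f' = 488 × (334 − 1)/(334 − 14.44) = 488 × 333/319.56 ≈ 509 Hz.

509 Hz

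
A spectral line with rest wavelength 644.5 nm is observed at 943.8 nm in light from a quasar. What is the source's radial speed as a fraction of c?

λ'/λ₀ = 1.4644 > 1 (redshift), so the source is receding.
λ'/λ₀ = √((1 + β)/(1 − β)) for a receding source ⇒ β = (r² − 1)/(r² + 1) with r = λ'/λ₀.
β = (2.1444 − 1)/(2.1444 + 1) ≈ 0.364.

0.364c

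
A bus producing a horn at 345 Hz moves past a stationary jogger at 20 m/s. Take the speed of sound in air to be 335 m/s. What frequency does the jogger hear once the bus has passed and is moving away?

326 Hz

Receding: f₂ = f · v/(v + v_s) = 345 × 335/355 ≈ 326 Hz.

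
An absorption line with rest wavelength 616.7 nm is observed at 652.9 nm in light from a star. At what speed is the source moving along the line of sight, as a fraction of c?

0.057

λ'/λ₀ = 1.0587 > 1 (redshift), so the source is receding.
λ'/λ₀ = √((1 + β)/(1 − β)) for a receding source ⇒ β = (r² − 1)/(r² + 1) with r = λ'/λ₀.
β = (1.1208 − 1)/(1.1208 + 1) ≈ 0.057.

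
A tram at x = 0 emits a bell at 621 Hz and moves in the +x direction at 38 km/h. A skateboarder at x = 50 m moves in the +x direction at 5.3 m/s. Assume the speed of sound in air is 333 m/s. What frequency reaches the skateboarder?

631 Hz

38 km/h = 10.56 m/s.
The observer lies on the +x side, so the source is heading toward the observer and the observer is heading away from the source.
Both move, so f' = f · (v − v_o)/(v − v_s).
f' = 621 × (333 − 5.3)/(333 − 10.56) = 621 × 327.7/322.44 ≈ 631 Hz.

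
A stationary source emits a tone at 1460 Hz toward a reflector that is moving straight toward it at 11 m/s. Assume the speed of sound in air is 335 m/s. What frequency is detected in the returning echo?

The reflector first receives the wave as a moving observer: f₁ = f₀ · (v + u)/v = 1460 × (335 + 11)/335 ≈ 1508 Hz.
On reflection it acts as a source moving toward the stationary detector: f₂ = f₁ · v/(v − u) = 1508 × 335/324 ≈ 1559 Hz.
Equivalently f₂ = f₀ · (v + u)/(v − u).

1559 Hz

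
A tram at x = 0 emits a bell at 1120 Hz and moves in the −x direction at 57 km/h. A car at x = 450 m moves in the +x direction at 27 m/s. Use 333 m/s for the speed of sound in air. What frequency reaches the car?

57 km/h = 15.83 m/s.
The observer lies on the +x side, so the source is heading away from the observer and the observer is heading away from the source.
Both move, so f' = f · (v − v_o)/(v + v_s).
f' = 1120 × (333 − 27)/(333 + 15.83) = 1120 × 306/348.83 ≈ 982 Hz.

982 Hz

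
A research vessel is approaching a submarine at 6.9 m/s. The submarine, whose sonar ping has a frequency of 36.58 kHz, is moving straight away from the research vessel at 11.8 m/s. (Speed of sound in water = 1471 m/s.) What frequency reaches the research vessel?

With source receding and observer approaching, f' = f · (v + v_o)/(v + v_s).
f' = 36.58 × (1471 + 6.9)/(1471 + 11.8) = 36.58 × 1477.9/1482.8 ≈ 36.5 kHz.

36.5 kHz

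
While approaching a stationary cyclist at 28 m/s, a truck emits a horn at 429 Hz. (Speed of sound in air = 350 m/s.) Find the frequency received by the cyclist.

466 Hz

Moving source, stationary observer: f' = f · v/(v − v_s) since the source is approaching.
f' = 429 × 350/(350 − 28) = 429 × 350/322 ≈ 466 Hz.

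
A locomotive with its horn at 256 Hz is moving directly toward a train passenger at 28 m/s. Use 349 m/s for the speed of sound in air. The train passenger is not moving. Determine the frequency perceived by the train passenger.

Only the source moves, toward the listener, so f' = f · v/(v − v_s).
f' = 256 × 349/(349 − 28) = 256 × 349/321 ≈ 278 Hz.

278 Hz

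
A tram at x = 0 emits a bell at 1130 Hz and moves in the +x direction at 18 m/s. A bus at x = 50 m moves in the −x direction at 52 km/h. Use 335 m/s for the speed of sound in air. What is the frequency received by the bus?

52 km/h = 14.44 m/s.
The observer lies on the +x side, so the source is heading toward the observer and the observer is heading toward the source.
With source approaching and observer approaching, f' = f · (v + v_o)/(v − v_s).
f' = 1130 × (335 + 14.44)/(335 − 18) = 1130 × 349.44/317 ≈ 1246 Hz.

1246 Hz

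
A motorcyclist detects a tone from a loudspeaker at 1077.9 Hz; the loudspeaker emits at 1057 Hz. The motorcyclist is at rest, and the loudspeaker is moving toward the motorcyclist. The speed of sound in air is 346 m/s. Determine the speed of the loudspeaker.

6.7 m/s

f' = f · v/(v − v_s) ⇒ v_s = v · |1 − f/f'|.
v_s = 346 × |1 − 1057/1077.9| = 346 × 0.01939 ≈ 6.7 m/s.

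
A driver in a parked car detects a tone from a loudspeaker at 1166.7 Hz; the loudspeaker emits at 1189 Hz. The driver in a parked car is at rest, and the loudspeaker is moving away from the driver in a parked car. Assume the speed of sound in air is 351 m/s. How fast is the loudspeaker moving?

6.7 m/s

f' = f · v/(v + v_s) ⇒ v_s = v · |1 − f/f'|.
v_s = 351 × |1 − 1189/1166.7| = 351 × 0.01911 ≈ 6.7 m/s.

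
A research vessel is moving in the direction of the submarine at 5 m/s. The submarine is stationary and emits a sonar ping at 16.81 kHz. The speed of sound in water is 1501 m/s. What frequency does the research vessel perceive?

16.87 kHz

Only the observer moves, toward the source, so f' = f · (v + v_o)/v.
f' = 16.81 × (1501 + 5)/1501 = 16.81 × 1506/1501 ≈ 16.87 kHz.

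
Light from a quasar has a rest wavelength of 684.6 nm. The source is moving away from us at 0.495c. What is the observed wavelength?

Relativistic Doppler for wavelength: λ' = λ₀ · √((1 + β)/(1 − β)).
λ' = 684.6 × √(1.4950/0.5050) = 684.6 × 1.72058 ≈ 1177.9 nm.

1177.9 nm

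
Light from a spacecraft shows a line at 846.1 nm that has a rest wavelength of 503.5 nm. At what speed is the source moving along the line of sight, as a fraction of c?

0.477c

λ'/λ₀ = 1.6804 > 1 (redshift), so the source is receding.
λ'/λ₀ = √((1 + β)/(1 − β)) for a receding source ⇒ β = (r² − 1)/(r² + 1) with r = λ'/λ₀.
β = (2.8239 − 1)/(2.8239 + 1) ≈ 0.477.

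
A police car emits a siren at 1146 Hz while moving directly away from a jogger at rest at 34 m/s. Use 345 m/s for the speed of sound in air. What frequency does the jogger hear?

Only the source moves, away from the listener, so f' = f · v/(v + v_s).
f' = 1146 × 345/(345 + 34) = 1146 × 345/379 ≈ 1043 Hz.

1043 Hz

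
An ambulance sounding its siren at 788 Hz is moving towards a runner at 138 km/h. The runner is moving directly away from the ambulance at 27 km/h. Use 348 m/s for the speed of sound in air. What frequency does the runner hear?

866 Hz

138 km/h = 38.33 m/s; 27 km/h = 7.5 m/s.
With source approaching and observer receding, f' = f · (v − v_o)/(v − v_s).
f' = 788 × (348 − 7.5)/(348 − 38.33) = 788 × 340.5/309.67 ≈ 866 Hz.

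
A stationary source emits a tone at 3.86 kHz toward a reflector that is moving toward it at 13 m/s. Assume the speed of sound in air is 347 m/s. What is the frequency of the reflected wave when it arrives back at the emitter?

At the reflector (a moving observer), f₁ = f₀ · (v + u)/v = 3.86 × 360/347 ≈ 4.00 kHz.
On reflection it acts as a source moving toward the stationary detector: f₂ = f₁ · v/(v − u) = 4.00 × 347/334 ≈ 4.16 kHz.

4.16 kHz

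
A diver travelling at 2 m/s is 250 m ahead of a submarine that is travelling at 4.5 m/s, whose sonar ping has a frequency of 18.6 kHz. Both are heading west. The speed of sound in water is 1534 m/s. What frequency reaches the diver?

The diver is ahead, so the submarine is moving toward it while the diver is moving away from the submarine.
Both move, so f' = f · (v − v_o)/(v − v_s).
f' = 18.6 × (1534 − 2)/(1534 − 4.5) = 18.6 × 1532/1529.5 ≈ 18.63 kHz.

18.63 kHz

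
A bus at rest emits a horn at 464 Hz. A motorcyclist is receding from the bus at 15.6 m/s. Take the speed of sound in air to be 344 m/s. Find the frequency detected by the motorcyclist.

443 Hz

Only the observer moves, away from the source, so f' = f · (v − v_o)/v.
f' = 464 × (344 − 15.6)/344 = 464 × 328.4/344 ≈ 443 Hz.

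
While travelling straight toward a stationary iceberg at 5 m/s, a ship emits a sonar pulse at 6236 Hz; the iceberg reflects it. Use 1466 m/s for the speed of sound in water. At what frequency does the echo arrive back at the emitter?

6279 Hz

The iceberg receives the sound from a moving source: f₁ = f₀ · v/(v − v_e) = 6236 × 1466/1461 ≈ 6257 Hz.
On the return leg the ship is a moving observer: f₂ = f₁ · (v + v_e)/v = 6257 × 1471/1466 ≈ 6279 Hz.
Equivalently f₂ = f₀ · (v + v_e)/(v − v_e).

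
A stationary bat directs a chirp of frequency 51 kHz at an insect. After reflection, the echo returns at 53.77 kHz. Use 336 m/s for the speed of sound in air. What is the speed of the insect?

8.9 m/s

Double Doppler shift off a moving reflector: f₂ = f₀ · (v + u)/(v − u) (u > 0 toward emitter).
Rearranging, u = v · (f₂ − f₀)/(f₂ + f₀) = 336 × 2.77/104.77 ≈ 8.9 m/s.
So the insect is moving at 8.9 m/s toward the emitter.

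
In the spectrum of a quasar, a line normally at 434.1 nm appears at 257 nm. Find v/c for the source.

λ'/λ₀ = 0.5920 < 1 (blueshift), so the source is approaching.
λ'/λ₀ = √((1 − β)/(1 + β)) for an approaching source ⇒ β = (1 − r²)/(1 + r²) with r = λ'/λ₀.
β = (1 − 0.3505)/(1 + 0.3505) ≈ 0.481.

0.481c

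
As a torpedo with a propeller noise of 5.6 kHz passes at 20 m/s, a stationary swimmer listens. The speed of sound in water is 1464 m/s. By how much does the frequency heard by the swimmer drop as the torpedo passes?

0.153 kHz

Approaching: f₁ = f · v/(v − v_s) = 5.6 × 1464/1444 ≈ 5.678 kHz.
Receding: f₂ = f · v/(v + v_s) = 5.6 × 1464/1484 ≈ 5.525 kHz.
Drop: f₁ − f₂ = 2f·v·v_s/(v² − v_s²) = 2 × 5.6 × 1464 × 20/(1464² − 20²) ≈ 0.153 kHz.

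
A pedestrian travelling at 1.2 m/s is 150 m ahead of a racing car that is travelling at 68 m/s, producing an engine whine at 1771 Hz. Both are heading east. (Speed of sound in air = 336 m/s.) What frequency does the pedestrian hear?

2212 Hz

The pedestrian is ahead, so the racing car is moving toward it while the pedestrian is moving away from the racing car.
Both move, so f' = f · (v − v_o)/(v − v_s).
f' = 1771 × (336 − 1.2)/(336 − 68) = 1771 × 334.8/268 ≈ 2212 Hz.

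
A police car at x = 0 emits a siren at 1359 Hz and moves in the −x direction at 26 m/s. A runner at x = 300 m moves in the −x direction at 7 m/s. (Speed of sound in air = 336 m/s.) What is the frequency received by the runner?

The observer lies on the +x side, so the source is heading away from the observer and the observer is heading toward the source.
Both move, so f' = f · (v + v_o)/(v + v_s).
f' = 1359 × (336 + 7)/(336 + 26) = 1359 × 343/362 ≈ 1288 Hz.

1288 Hz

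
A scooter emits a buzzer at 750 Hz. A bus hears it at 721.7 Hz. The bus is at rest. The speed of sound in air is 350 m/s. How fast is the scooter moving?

13.7 m/s

f' < f, so the scooter is receding.
f' = f · v/(v + v_s) ⇒ v_s = v · |1 − f/f'|.
v_s = 350 × |1 − 750/721.7| = 350 × 0.03921 ≈ 13.7 m/s.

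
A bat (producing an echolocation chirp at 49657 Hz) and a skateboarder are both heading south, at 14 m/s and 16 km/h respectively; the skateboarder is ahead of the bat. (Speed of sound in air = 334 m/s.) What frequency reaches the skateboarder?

16 km/h = 4.444 m/s.
The skateboarder is ahead, so the bat is moving toward it while the skateboarder is moving away from the bat.
With source approaching and observer receding, f' = f · (v − v_o)/(v − v_s).
f' = 49657 × (334 − 4.444)/(334 − 14) = 49657 × 329.56/320 ≈ 51140 Hz.

51140 Hz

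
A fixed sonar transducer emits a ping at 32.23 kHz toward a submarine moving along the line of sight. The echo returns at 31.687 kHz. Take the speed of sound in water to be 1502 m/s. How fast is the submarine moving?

12.8 m/s

Double Doppler shift off a moving reflector: f₂ = f₀ · (v + u)/(v − u) (u > 0 toward emitter).
Rearranging, u = v · (f₂ − f₀)/(f₂ + f₀) = 1502 × -0.543/63.917 ≈ -12.8 m/s.
So the submarine is moving at 12.8 m/s away from the emitter.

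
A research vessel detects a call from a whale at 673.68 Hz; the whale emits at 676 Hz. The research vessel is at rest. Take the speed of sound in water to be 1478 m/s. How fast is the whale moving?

5.1 m/s

f' < f, so the whale is receding.
f' = f · v/(v + v_s) ⇒ v_s = v · |1 − f/f'|.
v_s = 1478 × |1 − 676/673.68| = 1478 × 0.003444 ≈ 5.1 m/s.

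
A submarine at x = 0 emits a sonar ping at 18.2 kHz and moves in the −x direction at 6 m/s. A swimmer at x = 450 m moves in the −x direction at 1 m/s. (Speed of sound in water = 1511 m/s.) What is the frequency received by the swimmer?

The observer lies on the +x side, so the source is heading away from the observer and the observer is heading toward the source.
Both move, so f' = f · (v + v_o)/(v + v_s).
f' = 18.2 × (1511 + 1)/(1511 + 6) = 18.2 × 1512/1517 ≈ 18.14 kHz.

18.14 kHz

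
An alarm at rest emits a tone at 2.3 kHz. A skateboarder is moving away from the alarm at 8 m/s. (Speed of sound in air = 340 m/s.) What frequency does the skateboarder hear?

2.25 kHz

Moving observer, stationary source: f' = f · (v − v_o)/v.
f' = 2.3 × (340 − 8)/340 = 2.3 × 332/340 ≈ 2.25 kHz.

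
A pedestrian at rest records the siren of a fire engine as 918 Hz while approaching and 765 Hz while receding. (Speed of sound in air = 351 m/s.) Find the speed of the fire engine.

32 m/s

f₁/f₂ = (v + v_s)/(v − v_s), so v_s = v · (f₁ − f₂)/(f₁ + f₂).
v_s = 351 × (918 − 765)/(918 + 765) = 351 × 153/1683 ≈ 32 m/s.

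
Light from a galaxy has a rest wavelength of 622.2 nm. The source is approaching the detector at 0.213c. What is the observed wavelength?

Relativistic Doppler for wavelength: λ' = λ₀ · √((1 − β)/(1 + β)).
λ' = 622.2 × √(0.7870/1.2130) = 622.2 × 0.80548 ≈ 501.2 nm.

501.2 nm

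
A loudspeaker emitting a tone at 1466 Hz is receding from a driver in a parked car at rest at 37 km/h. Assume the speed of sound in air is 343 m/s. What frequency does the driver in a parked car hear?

1423 Hz

37 km/h = 10.28 m/s.
With the source moving away from a stationary observer, f' = f · v/(v + v_s).
f' = 1466 × 343/(343 + 10.28) = 1466 × 343/353.3 ≈ 1423 Hz.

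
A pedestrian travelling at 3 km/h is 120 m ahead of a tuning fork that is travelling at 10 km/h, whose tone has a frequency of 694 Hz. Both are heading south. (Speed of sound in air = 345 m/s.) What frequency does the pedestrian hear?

698 Hz

10 km/h = 2.778 m/s; 3 km/h = 0.8333 m/s.
The pedestrian is ahead, so the tuning fork is moving toward it while the pedestrian is moving away from the tuning fork.
With source approaching and observer receding, f' = f · (v − v_o)/(v − v_s).
f' = 694 × (345 − 0.8333)/(345 − 2.778) = 694 × 344.17/342.22 ≈ 698 Hz.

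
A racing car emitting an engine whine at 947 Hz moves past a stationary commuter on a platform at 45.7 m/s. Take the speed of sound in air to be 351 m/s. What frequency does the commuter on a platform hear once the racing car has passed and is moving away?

Receding: f₂ = f · v/(v + v_s) = 947 × 351/396.7 ≈ 838 Hz.

838 Hz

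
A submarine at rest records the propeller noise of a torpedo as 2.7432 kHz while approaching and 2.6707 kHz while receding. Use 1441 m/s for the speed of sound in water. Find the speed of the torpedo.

f₁/f₂ = (v + v_s)/(v − v_s), so v_s = v · (f₁ − f₂)/(f₁ + f₂).
v_s = 1441 × (2.7432 − 2.6707)/(2.7432 + 2.6707) = 1441 × 0.0725/5.4139 ≈ 19.3 m/s.

19.3 m/s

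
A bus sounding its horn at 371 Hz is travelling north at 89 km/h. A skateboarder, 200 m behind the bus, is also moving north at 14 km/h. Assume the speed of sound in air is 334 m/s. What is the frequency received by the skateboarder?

349 Hz

89 km/h = 24.72 m/s; 14 km/h = 3.889 m/s.
The skateboarder is behind, so the bus is moving away from it while the skateboarder is moving toward the bus.
Both move, so f' = f · (v + v_o)/(v + v_s).
f' = 371 × (334 + 3.889)/(334 + 24.72) = 371 × 337.89/358.72 ≈ 349 Hz.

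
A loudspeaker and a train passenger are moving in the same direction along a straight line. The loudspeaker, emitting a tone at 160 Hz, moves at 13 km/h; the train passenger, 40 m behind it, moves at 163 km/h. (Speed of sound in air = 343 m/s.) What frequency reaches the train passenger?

179 Hz

13 km/h = 3.611 m/s; 163 km/h = 45.28 m/s.
The train passenger is behind, so the loudspeaker is moving away from it while the train passenger is moving toward the loudspeaker.
Both move, so f' = f · (v + v_o)/(v + v_s).
f' = 160 × (343 + 45.28)/(343 + 3.611) = 160 × 388.28/346.61 ≈ 179 Hz.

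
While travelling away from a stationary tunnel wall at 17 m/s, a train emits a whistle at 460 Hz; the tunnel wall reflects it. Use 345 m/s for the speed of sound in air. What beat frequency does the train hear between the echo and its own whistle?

The tunnel wall receives the sound from a moving source: f₁ = f₀ · v/(v + v_e) = 460 × 345/362 ≈ 438.4 Hz.
On the return leg the train is a moving observer: f₂ = f₁ · (v − v_e)/v = 438.4 × 328/345 ≈ 416.8 Hz.
Beat against the emitted tone: |f₂ − f₀| = 2v_e·f₀/(v + v_e) = 2 × 17 × 460/362 ≈ 43.2 Hz.

43.2 Hz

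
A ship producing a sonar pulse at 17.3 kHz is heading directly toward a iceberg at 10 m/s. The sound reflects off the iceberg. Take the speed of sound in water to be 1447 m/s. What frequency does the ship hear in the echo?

17.54 kHz

The iceberg receives the sound from a moving source: f₁ = f₀ · v/(v − v_e) = 17.3 × 1447/1437 ≈ 17.42 kHz.
On the return leg the ship is a moving observer: f₂ = f₁ · (v + v_e)/v = 17.42 × 1457/1447 ≈ 17.54 kHz.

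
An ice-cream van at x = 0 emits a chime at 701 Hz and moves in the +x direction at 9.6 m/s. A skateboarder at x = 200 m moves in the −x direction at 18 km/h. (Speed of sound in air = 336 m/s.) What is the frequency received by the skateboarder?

732 Hz

18 km/h = 5 m/s.
The observer lies on the +x side, so the source is heading toward the observer and the observer is heading toward the source.
With source approaching and observer approaching, f' = f · (v + v_o)/(v − v_s).
f' = 701 × (336 + 5)/(336 − 9.6) = 701 × 341/326.4 ≈ 732 Hz.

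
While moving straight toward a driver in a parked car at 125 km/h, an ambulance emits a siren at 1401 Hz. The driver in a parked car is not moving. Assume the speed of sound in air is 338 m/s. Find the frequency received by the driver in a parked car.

125 km/h = 34.72 m/s.
With the source moving toward a stationary observer, f' = f · v/(v − v_s).
f' = 1401 × 338/(338 − 34.72) = 1401 × 338/303.3 ≈ 1561 Hz.

1561 Hz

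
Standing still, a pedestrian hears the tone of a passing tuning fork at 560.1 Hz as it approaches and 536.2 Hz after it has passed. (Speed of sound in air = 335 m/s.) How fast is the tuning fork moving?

7.3 m/s

f₁/f₂ = (v + v_s)/(v − v_s), so v_s = v · (f₁ − f₂)/(f₁ + f₂).
v_s = 335 × (560.1 − 536.2)/(560.1 + 536.2) = 335 × 23.9/1096.3 ≈ 7.3 m/s.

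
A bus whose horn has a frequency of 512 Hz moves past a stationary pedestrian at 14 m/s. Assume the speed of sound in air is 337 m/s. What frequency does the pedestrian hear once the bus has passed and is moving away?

492 Hz

Receding: f₂ = f · v/(v + v_s) = 512 × 337/351 ≈ 492 Hz.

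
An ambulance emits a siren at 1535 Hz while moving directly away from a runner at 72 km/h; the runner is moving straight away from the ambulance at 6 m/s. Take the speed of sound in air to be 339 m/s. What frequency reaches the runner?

1424 Hz

72 km/h = 20 m/s.
Both move, so f' = f · (v − v_o)/(v + v_s).
f' = 1535 × (339 − 6)/(339 + 20) = 1535 × 333/359 ≈ 1424 Hz.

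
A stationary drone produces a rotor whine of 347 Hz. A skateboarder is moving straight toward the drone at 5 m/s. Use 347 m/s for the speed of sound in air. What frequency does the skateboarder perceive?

Moving observer, stationary source: f' = f · (v + v_o)/v.
f' = 347 × (347 + 5)/347 = 347 × 352/347 ≈ 352 Hz.

352 Hz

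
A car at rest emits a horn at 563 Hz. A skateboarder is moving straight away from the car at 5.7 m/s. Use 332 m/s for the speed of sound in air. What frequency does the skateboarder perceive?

553 Hz

Moving observer, stationary source: f' = f · (v − v_o)/v.
f' = 563 × (332 − 5.7)/332 = 563 × 326.3/332 ≈ 553 Hz.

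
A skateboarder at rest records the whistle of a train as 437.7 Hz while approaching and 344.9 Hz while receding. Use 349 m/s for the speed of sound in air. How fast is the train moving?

f₁/f₂ = (v + v_s)/(v − v_s), so v_s = v · (f₁ − f₂)/(f₁ + f₂).
v_s = 349 × (437.7 − 344.9)/(437.7 + 344.9) = 349 × 92.8/782.6 ≈ 41 m/s.

41 m/s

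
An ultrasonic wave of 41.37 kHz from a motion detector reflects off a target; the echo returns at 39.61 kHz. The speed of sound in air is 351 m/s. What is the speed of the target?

7.6 m/s

Double Doppler shift off a moving reflector: f₂ = f₀ · (v + u)/(v − u) (u > 0 toward emitter).
Rearranging, u = v · (f₂ − f₀)/(f₂ + f₀) = 351 × -1.76/80.98 ≈ -7.6 m/s.
So the target is moving at 7.6 m/s away from the emitter.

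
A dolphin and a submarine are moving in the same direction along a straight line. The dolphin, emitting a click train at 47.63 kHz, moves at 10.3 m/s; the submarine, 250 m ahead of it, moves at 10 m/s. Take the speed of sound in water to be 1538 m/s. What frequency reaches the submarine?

The submarine is ahead, so the dolphin is moving toward it while the submarine is moving away from the dolphin.
General Doppler shift: f' = f · (v − v_o)/(v − v_s).
f' = 47.63 × (1538 − 10)/(1538 − 10.3) = 47.63 × 1528/1527.7 ≈ 47.6 kHz.

47.6 kHz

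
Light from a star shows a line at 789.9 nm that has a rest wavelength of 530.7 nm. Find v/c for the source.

0.378

λ'/λ₀ = 1.4884 > 1 (redshift), so the source is receding.
λ'/λ₀ = √((1 + β)/(1 − β)) for a receding source ⇒ β = (r² − 1)/(r² + 1) with r = λ'/λ₀.
β = (2.2154 − 1)/(2.2154 + 1) ≈ 0.378.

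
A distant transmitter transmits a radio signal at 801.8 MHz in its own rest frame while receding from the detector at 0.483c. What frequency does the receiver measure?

473.4 MHz

Relativistic Doppler for frequency: f' = f₀ · √((1 − β)/(1 + β)).
f' = 801.8 × √(0.5170/1.4830) = 801.8 × 0.59044 ≈ 473.4 MHz.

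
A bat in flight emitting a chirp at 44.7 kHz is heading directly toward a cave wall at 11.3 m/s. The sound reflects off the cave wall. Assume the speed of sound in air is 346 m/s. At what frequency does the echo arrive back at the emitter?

The cave wall receives the sound from a moving source: f₁ = f₀ · v/(v − v_e) = 44.7 × 346/334.7 ≈ 46.2 kHz.
On the return leg the bat in flight is a moving observer: f₂ = f₁ · (v + v_e)/v = 46.2 × 357.3/346 ≈ 47.7 kHz.
Equivalently f₂ = f₀ · (v + v_e)/(v − v_e).

47.7 kHz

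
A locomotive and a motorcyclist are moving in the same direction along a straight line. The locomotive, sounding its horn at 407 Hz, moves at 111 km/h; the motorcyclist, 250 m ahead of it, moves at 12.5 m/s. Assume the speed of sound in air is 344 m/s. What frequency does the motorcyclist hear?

111 km/h = 30.83 m/s.
The motorcyclist is ahead, so the locomotive is moving toward it while the motorcyclist is moving away from the locomotive.
Both move, so f' = f · (v − v_o)/(v − v_s).
f' = 407 × (344 − 12.5)/(344 − 30.83) = 407 × 331.5/313.17 ≈ 431 Hz.

431 Hz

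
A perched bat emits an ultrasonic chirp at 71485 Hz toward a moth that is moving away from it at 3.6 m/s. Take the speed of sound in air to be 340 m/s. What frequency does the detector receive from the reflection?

At the moth (a moving observer), f₁ = f₀ · (v − u)/v = 71485 × 336.4/340 ≈ 70728 Hz.
The reflection then acts as a moving source: f₂ = f₁ · v/(v + u) ≈ 69987 Hz.
Equivalently f₂ = f₀ · (v − u)/(v + u).

69987 Hz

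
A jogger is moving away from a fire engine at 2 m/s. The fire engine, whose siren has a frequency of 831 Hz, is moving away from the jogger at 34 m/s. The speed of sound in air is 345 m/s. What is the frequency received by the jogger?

752 Hz

With source receding and observer receding, f' = f · (v − v_o)/(v + v_s).
f' = 831 × (345 − 2)/(345 + 34) = 831 × 343/379 ≈ 752 Hz.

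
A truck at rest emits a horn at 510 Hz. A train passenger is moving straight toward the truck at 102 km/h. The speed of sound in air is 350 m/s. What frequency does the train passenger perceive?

102 km/h = 28.33 m/s.
Only the observer moves, toward the source, so f' = f · (v + v_o)/v.
f' = 510 × (350 + 28.33)/350 = 510 × 378.33/350 ≈ 551 Hz.

551 Hz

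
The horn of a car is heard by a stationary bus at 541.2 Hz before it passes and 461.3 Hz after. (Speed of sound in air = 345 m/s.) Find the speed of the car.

27 m/s

f₁/f₂ = (v + v_s)/(v − v_s), so v_s = v · (f₁ − f₂)/(f₁ + f₂).
v_s = 345 × (541.2 − 461.3)/(541.2 + 461.3) = 345 × 79.9/1002.5 ≈ 27 m/s.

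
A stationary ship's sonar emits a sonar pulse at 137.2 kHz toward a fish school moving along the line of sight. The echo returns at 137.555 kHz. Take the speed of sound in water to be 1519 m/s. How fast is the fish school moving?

1.96 m/s

Double Doppler shift off a moving reflector: f₂ = f₀ · (v + u)/(v − u) (u > 0 toward emitter).
Rearranging, u = v · (f₂ − f₀)/(f₂ + f₀) = 1519 × 0.355/274.755 ≈ 1.96 m/s.
So the fish school is moving at 1.96 m/s toward the emitter.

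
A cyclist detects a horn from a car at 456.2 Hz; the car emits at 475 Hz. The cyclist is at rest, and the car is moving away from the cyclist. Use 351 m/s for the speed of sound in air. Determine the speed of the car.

f' = f · v/(v + v_s) ⇒ v_s = v · |1 − f/f'|.
v_s = 351 × |1 − 475/456.2| = 351 × 0.04121 ≈ 14.5 m/s.

14.5 m/s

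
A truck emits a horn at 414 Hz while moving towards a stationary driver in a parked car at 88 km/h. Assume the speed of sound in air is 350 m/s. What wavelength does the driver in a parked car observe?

88 km/h = 24.44 m/s.
With the source moving toward a stationary observer, f' = f · v/(v − v_s).
f' = 414 × 350/(350 − 24.44) ≈ 445 Hz.
λ' = v/f' = 350/445.085 ≈ 78.6 cm.

78.6 cm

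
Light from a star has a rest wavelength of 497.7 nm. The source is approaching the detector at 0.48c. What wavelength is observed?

Relativistic Doppler for wavelength: λ' = λ₀ · √((1 − β)/(1 + β)).
λ' = 497.7 × √(0.5200/1.4800) = 497.7 × 0.59275 ≈ 295.0 nm.

295.0 nm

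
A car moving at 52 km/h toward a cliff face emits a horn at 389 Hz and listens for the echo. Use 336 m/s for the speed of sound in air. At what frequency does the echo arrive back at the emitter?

424 Hz

52 km/h = 14.44 m/s.
The cliff face receives the sound from a moving source: f₁ = f₀ · v/(v − v_e) = 389 × 336/321.56 ≈ 406 Hz.
On the return leg the car is a moving observer: f₂ = f₁ · (v + v_e)/v = 406 × 350.44/336 ≈ 424 Hz.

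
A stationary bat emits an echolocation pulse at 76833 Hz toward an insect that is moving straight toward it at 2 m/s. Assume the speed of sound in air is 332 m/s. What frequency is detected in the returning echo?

77764 Hz

At the insect (a moving observer), f₁ = f₀ · (v + u)/v = 76833 × 334/332 ≈ 77296 Hz.
On reflection it acts as a source moving toward the stationary detector: f₂ = f₁ · v/(v − u) = 77296 × 332/330 ≈ 77764 Hz.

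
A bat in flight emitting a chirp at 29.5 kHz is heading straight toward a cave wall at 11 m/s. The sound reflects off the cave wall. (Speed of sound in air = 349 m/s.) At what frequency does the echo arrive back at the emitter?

31.4 kHz

The cave wall receives the sound from a moving source: f₁ = f₀ · v/(v − v_e) = 29.5 × 349/338 ≈ 30.5 kHz.
On the return leg the bat in flight is a moving observer: f₂ = f₁ · (v + v_e)/v = 30.5 × 360/349 ≈ 31.4 kHz.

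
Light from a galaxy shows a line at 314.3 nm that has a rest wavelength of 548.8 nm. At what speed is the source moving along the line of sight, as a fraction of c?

0.506c

λ'/λ₀ = 0.5727 < 1 (blueshift), so the source is approaching.
λ'/λ₀ = √((1 − β)/(1 + β)) for an approaching source ⇒ β = (1 − r²)/(1 + r²) with r = λ'/λ₀.
β = (1 − 0.3280)/(1 + 0.3280) ≈ 0.506.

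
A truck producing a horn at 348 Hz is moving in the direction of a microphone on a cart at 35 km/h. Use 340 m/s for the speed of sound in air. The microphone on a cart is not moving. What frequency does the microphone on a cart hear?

358 Hz

35 km/h = 9.722 m/s.
Only the source moves, toward the listener, so f' = f · v/(v − v_s).
f' = 348 × 340/(340 − 9.722) = 348 × 340/330.3 ≈ 358 Hz.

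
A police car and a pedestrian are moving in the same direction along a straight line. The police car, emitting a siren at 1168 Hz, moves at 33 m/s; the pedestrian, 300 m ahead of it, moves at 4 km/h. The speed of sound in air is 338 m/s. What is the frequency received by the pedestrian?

1290 Hz

4 km/h = 1.111 m/s.
The pedestrian is ahead, so the police car is moving toward it while the pedestrian is moving away from the police car.
With source approaching and observer receding, f' = f · (v − v_o)/(v − v_s).
f' = 1168 × (338 − 1.111)/(338 − 33) = 1168 × 336.89/305 ≈ 1290 Hz.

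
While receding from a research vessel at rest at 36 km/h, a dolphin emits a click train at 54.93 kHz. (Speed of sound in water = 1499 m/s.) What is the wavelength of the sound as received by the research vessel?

2.7 cm

36 km/h = 10 m/s.
Moving source, stationary observer: f' = f · v/(v + v_s) since the source is receding.
f' = 54.93 × 1499/(1499 + 10) ≈ 54.6 kHz.
λ' = v/f' = 1499/54566 ≈ 2.7 cm.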